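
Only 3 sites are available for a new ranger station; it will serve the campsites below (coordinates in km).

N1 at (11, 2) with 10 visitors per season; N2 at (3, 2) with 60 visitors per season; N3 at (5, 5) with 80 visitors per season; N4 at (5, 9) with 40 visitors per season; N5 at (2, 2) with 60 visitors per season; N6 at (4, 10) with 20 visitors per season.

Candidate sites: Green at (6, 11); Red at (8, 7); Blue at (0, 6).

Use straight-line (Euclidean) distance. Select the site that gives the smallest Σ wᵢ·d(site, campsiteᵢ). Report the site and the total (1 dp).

Total weighted distance at each candidate:
  Green (6, 11): total = 1883.9
  Red (8, 7): total = 1483.9
  Blue (0, 6): total = 1439.7
Minimum is at Blue with total 1439.7 km.

Blue, total 1439.7 km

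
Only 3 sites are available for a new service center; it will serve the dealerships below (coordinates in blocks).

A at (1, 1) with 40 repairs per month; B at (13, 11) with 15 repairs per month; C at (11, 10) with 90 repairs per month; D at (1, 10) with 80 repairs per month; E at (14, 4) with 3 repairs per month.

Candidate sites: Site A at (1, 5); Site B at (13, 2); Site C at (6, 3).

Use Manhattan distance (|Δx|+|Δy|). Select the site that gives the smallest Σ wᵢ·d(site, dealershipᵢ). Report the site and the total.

Total weighted distance at each candidate:
  Site A (1, 5): total = 2222
  Site B (13, 2): total = 3164
  Site C (6, 3): total = 2572
Minimum is at Site A with total 2222 blocks.

Site A, total 2222 blocks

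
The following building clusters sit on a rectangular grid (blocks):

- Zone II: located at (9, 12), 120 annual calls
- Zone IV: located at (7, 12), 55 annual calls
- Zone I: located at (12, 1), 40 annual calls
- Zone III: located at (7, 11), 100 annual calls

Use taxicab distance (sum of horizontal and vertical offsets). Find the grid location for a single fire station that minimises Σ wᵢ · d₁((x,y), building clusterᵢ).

Manhattan distance separates: Σwᵢ(|x−xᵢ|+|y−yᵢ|) = Σwᵢ|x−xᵢ| + Σwᵢ|y−yᵢ|, so x and y are optimised independently as 1-D weighted medians.
Total weight W = 315; half = 157.5.
x-coordinate, sorted with cumulative weight:
  x=7 (Zone IV, w=55) cum 55
  x=7 (Zone III, w=100) cum 155
  x=9 (Zone II, w=120) cum 275  ← median
  x=12 (Zone I, w=40) cum 315
⇒ x* = 9
y-coordinate, sorted with cumulative weight:
  y=1 (Zone I, w=40) cum 40
  y=11 (Zone III, w=100) cum 140
  y=12 (Zone II, w=120) cum 260  ← median
  y=12 (Zone IV, w=55) cum 315
⇒ y* = 12

(9, 12)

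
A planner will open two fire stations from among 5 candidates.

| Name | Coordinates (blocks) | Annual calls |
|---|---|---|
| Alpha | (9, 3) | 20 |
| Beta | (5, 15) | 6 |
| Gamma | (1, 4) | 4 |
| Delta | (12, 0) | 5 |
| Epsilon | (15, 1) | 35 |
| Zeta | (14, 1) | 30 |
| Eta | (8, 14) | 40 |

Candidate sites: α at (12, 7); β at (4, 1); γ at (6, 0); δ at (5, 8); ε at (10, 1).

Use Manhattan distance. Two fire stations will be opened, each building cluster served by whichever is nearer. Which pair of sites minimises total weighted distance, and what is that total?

Evaluate every pair (each demand assigned to the nearer of the two):
  {δ, ε}: total = 804
  {α, ε}: total = 948
  {β, ε}: total = 1084
  {γ, ε}: total = 1102
  {α, δ}: total = 1164
  {γ, δ}: total = 1204
  {α, γ}: total = 1271
  {α, β}: total = 1284
  {β, δ}: total = 1296
  {β, γ}: total = 1524
Best pair: {δ, ε} with total 804.

{δ, ε}, total 804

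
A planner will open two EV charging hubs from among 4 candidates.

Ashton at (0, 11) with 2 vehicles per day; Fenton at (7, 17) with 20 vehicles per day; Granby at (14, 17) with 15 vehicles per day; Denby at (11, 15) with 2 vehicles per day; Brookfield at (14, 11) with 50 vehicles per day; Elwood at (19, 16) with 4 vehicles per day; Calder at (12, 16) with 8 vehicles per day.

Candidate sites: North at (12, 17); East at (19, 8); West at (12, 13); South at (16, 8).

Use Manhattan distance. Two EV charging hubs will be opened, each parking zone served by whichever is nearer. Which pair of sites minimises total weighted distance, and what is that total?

Evaluate every pair (each demand assigned to the nearer of the two):
  {North, West}: total = 404
  {North, South}: total = 462
  {East, West}: total = 560
  {West, South}: total = 568
  {North, East}: total = 612
  {East, South}: total = 965
Best pair: {North, West} with total 404.

{North, West}, total 404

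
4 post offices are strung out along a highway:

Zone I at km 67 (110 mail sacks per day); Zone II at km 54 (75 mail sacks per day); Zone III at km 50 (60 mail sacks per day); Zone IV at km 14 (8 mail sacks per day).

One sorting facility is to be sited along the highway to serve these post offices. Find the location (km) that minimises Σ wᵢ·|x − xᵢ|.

x = 54

For a sum of weighted absolute distances on a line, the optimum is the weighted median (not the mean). Total weight W = 253; half-weight = 126.5.
Sort by position and accumulate weight:
  km 14 (Zone IV, w=8) → cum 8
  km 50 (Zone III, w=60) → cum 68
  km 54 (Zone II, w=75) → cum 143  ≥ 126.5 → median here
  km 67 (Zone I, w=110) → cum 253
Optimal location: km 54.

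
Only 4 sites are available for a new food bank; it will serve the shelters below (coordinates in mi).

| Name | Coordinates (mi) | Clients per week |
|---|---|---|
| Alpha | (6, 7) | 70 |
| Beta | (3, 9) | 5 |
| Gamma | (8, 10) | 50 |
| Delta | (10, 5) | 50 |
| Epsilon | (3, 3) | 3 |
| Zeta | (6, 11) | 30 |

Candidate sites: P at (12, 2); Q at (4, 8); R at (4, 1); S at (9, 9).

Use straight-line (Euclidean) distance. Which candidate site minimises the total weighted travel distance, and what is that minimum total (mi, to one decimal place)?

S, total 692.9 mi

Total weighted distance at each candidate:
  P (12, 2): total = 1582.9
  Q (4, 8): total = 846.1
  R (4, 1): total = 1648.7
  S (9, 9): total = 692.9
Minimum is at S with total 692.9 mi.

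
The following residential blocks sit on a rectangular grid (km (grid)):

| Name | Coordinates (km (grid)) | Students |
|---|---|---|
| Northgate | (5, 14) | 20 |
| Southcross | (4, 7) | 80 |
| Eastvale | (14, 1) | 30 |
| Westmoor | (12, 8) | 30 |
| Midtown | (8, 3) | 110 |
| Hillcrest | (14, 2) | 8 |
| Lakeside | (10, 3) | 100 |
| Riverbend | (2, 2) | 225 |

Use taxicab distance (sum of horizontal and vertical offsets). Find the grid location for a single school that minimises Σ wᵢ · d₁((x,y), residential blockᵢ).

(4, 3)

Manhattan distance separates: Σwᵢ(|x−xᵢ|+|y−yᵢ|) = Σwᵢ|x−xᵢ| + Σwᵢ|y−yᵢ|, so x and y are optimised independently as 1-D weighted medians.
Total weight W = 603; half = 301.5.
x-coordinate, sorted with cumulative weight:
  x=2 (Riverbend, w=225) cum 225
  x=4 (Southcross, w=80) cum 305  ← median
  x=5 (Northgate, w=20) cum 325
  x=8 (Midtown, w=110) cum 435
  x=10 (Lakeside, w=100) cum 535
  x=12 (Westmoor, w=30) cum 565
  x=14 (Eastvale, w=30) cum 595
  x=14 (Hillcrest, w=8) cum 603
⇒ x* = 4
y-coordinate, sorted with cumulative weight:
  y=1 (Eastvale, w=30) cum 30
  y=2 (Hillcrest, w=8) cum 38
  y=2 (Riverbend, w=225) cum 263
  y=3 (Midtown, w=110) cum 373  ← median
  y=3 (Lakeside, w=100) cum 473
  y=7 (Southcross, w=80) cum 553
  y=8 (Westmoor, w=30) cum 583
  y=14 (Northgate, w=20) cum 603
⇒ y* = 3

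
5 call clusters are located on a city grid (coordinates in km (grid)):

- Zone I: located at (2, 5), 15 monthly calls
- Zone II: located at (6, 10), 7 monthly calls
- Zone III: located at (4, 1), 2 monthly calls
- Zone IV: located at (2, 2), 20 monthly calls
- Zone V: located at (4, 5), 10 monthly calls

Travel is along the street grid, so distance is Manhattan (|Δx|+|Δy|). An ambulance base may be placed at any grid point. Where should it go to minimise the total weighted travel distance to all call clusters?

(2, 5)

Manhattan distance separates: Σwᵢ(|x−xᵢ|+|y−yᵢ|) = Σwᵢ|x−xᵢ| + Σwᵢ|y−yᵢ|, so x and y are optimised independently as 1-D weighted medians.
Total weight W = 54; half = 27.
x-coordinate, sorted with cumulative weight:
  x=2 (Zone I, w=15) cum 15
  x=2 (Zone IV, w=20) cum 35  ← median
  x=4 (Zone III, w=2) cum 37
  x=4 (Zone V, w=10) cum 47
  x=6 (Zone II, w=7) cum 54
⇒ x* = 2
y-coordinate, sorted with cumulative weight:
  y=1 (Zone III, w=2) cum 2
  y=2 (Zone IV, w=20) cum 22
  y=5 (Zone I, w=15) cum 37  ← median
  y=5 (Zone V, w=10) cum 47
  y=10 (Zone II, w=7) cum 54
⇒ y* = 5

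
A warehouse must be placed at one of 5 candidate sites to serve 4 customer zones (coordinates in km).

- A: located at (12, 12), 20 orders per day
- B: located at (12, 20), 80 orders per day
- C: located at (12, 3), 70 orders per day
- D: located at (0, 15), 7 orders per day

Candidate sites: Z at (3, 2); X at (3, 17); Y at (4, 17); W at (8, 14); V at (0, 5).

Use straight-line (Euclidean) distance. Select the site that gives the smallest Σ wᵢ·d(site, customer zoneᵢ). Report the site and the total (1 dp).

Total weighted distance at each candidate:
  Z (3, 2): total = 2606.3
  X (3, 17): total = 2155.1
  Y (4, 17): total = 2032.2
  W (8, 14): total = 1542.1
  V (0, 5): total = 2736.2
Minimum is at W with total 1542.1 km.

W, total 1542.1 km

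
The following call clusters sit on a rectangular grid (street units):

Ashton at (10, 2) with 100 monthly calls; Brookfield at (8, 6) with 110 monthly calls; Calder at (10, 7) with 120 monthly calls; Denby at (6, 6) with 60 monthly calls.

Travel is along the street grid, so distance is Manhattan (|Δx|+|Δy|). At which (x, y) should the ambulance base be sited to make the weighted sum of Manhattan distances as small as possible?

(10, 6)

Manhattan distance separates: Σwᵢ(|x−xᵢ|+|y−yᵢ|) = Σwᵢ|x−xᵢ| + Σwᵢ|y−yᵢ|, so x and y are optimised independently as 1-D weighted medians.
Total weight W = 390; half = 195.
x-coordinate, sorted with cumulative weight:
  x=6 (Denby, w=60) cum 60
  x=8 (Brookfield, w=110) cum 170
  x=10 (Ashton, w=100) cum 270  ← median
  x=10 (Calder, w=120) cum 390
⇒ x* = 10
y-coordinate, sorted with cumulative weight:
  y=2 (Ashton, w=100) cum 100
  y=6 (Brookfield, w=110) cum 210  ← median
  y=6 (Denby, w=60) cum 270
  y=7 (Calder, w=120) cum 390
⇒ y* = 6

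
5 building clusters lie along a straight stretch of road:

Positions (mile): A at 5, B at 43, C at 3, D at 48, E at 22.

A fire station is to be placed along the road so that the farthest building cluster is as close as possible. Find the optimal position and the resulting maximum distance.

location 25.5, max distance 22.5

The 1-center on a line is the midpoint of the two extreme points: leftmost at 3, rightmost at 48.
Optimal location = (3 + 48)/2 = 25.5; maximum distance = (48 − 3)/2 = 22.5.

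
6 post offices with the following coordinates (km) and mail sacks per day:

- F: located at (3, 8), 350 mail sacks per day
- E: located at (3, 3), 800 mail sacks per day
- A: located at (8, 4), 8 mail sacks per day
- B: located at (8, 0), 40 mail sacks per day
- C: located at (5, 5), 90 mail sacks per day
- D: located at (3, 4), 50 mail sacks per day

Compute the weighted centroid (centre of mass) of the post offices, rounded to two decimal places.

(3.31, 4.40)

The minimiser of Σwᵢ‖p−pᵢ‖² is the weighted centroid p* = (Σwᵢpᵢ)/(Σwᵢ).
Σwᵢ = 1338.
Σwᵢxᵢ = 350·3 + 800·3 + 8·8 + 40·8 + 90·5 + 50·3 = 4434.
Σwᵢyᵢ = 350·8 + 800·3 + 8·4 + 40·0 + 90·5 + 50·4 = 5882.
x* = 4434/1338 = 3.31, y* = 5882/1338 = 4.40.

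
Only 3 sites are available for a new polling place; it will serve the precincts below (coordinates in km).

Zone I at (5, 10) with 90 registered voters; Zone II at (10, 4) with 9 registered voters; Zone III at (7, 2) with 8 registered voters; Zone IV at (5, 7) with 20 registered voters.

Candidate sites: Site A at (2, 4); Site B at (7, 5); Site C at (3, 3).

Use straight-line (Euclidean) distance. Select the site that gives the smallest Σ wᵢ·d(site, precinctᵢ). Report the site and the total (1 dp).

Site B, total 593.7 km

Total weighted distance at each candidate:
  Site A (2, 4): total = 803.7
  Site B (7, 5): total = 593.7
  Site C (3, 3): total = 841.3
Minimum is at Site B with total 593.7 km.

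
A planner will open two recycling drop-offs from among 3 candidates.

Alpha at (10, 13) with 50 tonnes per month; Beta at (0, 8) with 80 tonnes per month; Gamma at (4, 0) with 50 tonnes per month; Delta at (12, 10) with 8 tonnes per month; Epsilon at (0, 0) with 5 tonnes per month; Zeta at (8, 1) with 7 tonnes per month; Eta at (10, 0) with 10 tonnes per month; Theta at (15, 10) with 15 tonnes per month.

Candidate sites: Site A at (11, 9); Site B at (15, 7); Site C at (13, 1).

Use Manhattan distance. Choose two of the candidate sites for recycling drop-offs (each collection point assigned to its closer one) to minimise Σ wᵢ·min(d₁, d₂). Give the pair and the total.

{Site A, Site C}, total 1946

Evaluate every pair (each demand assigned to the nearer of the two):
  {Site A, Site C}: total = 1946
  {Site A, Site B}: total = 2348
  {Site B, Site C}: total = 2568
Best pair: {Site A, Site C} with total 1946.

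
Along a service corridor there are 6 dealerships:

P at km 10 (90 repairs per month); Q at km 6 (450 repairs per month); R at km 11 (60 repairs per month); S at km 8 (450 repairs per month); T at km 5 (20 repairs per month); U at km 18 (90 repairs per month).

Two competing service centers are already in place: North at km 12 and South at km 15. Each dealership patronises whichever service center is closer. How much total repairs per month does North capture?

1070

The indifferent point is the midpoint (12+15)/2 = 13.5; dealerships left of it (closer to North at 12) go to North, those right go to South.
  T at 5 (w=20) → North
  Q at 6 (w=450) → North
  S at 8 (w=450) → North
  P at 10 (w=90) → North
  R at 11 (w=60) → North
  U at 18 (w=90) → South
North captures 1070; South captures 90.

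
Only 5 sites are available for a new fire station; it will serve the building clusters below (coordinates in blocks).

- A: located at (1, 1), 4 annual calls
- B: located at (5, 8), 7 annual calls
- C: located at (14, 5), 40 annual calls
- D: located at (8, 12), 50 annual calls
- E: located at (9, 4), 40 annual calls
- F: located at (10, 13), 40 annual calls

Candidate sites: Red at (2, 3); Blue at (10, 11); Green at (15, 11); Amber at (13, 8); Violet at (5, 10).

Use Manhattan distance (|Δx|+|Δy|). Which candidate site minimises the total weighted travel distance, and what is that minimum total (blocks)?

Blue, total 1082 blocks

Total weighted distance at each candidate:
  Red (2, 3): total = 2418
  Blue (10, 11): total = 1082
  Green (15, 11): total = 1667
  Amber (13, 8): total = 1382
  Violet (5, 10): total = 1596
Minimum is at Blue with total 1082 blocks.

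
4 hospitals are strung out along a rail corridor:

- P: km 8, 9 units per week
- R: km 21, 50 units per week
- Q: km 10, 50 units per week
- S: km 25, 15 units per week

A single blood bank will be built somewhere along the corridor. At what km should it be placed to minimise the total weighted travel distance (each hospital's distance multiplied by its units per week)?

For a sum of weighted absolute distances on a line, the optimum is the weighted median (not the mean). Total weight W = 124; half-weight = 62.
Sort by position and accumulate weight:
  km 8 (P, w=9) → cum 9
  km 10 (Q, w=50) → cum 59
  km 21 (R, w=50) → cum 109  ≥ 62 → median here
  km 25 (S, w=15) → cum 124
Optimal location: km 21.

x = 21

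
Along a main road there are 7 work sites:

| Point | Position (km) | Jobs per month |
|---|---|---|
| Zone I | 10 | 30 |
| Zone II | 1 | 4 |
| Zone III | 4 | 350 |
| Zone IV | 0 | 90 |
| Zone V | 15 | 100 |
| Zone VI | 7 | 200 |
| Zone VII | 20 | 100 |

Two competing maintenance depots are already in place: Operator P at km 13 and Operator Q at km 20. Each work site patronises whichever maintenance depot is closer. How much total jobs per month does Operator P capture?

The indifferent point is the midpoint (13+20)/2 = 16.5; work sites left of it (closer to Operator P at 13) go to Operator P, those right go to Operator Q.
  Zone IV at 0 (w=90) → Operator P
  Zone II at 1 (w=4) → Operator P
  Zone III at 4 (w=350) → Operator P
  Zone VI at 7 (w=200) → Operator P
  Zone I at 10 (w=30) → Operator P
  Zone V at 15 (w=100) → Operator P
  Zone VII at 20 (w=100) → Operator Q
Operator P captures 774; Operator Q captures 100.

774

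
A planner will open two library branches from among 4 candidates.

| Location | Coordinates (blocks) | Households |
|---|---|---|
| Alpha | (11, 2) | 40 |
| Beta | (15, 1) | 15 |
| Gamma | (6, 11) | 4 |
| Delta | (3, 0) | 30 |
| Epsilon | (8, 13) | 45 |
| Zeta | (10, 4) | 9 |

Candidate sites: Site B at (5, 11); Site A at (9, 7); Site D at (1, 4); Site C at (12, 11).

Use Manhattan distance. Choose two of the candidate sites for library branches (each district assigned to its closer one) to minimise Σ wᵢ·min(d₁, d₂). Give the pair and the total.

{Site A, Site D}, total 1019

Evaluate every pair (each demand assigned to the nearer of the two):
  {Site A, Site D}: total = 1019
  {Site B, Site A}: total = 1115
  {Site D, Site C}: total = 1150
  {Site A, Site C}: total = 1180
  {Site B, Site D}: total = 1225
  {Site B, Site C}: total = 1295
Best pair: {Site A, Site D} with total 1019.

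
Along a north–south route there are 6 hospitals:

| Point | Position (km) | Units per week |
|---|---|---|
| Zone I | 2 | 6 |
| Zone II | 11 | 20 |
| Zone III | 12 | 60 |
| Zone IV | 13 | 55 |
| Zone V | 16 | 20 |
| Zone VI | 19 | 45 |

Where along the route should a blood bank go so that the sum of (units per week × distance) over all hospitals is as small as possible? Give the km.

x = 13

For a sum of weighted absolute distances on a line, the optimum is the weighted median (not the mean). Total weight W = 206; half-weight = 103.
Sort by position and accumulate weight:
  km 2 (Zone I, w=6) → cum 6
  km 11 (Zone II, w=20) → cum 26
  km 12 (Zone III, w=60) → cum 86
  km 13 (Zone IV, w=55) → cum 141  ≥ 103 → median here
  km 16 (Zone V, w=20) → cum 161
  km 19 (Zone VI, w=45) → cum 206
Optimal location: km 13.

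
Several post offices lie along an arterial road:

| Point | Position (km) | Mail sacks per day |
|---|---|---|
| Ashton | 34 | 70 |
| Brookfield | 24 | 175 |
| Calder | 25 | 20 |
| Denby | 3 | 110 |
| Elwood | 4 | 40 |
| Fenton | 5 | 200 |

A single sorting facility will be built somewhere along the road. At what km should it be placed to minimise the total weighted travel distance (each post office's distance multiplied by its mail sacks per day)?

x = 5

For a sum of weighted absolute distances on a line, the optimum is the weighted median (not the mean). Total weight W = 615; half-weight = 307.5.
Sort by position and accumulate weight:
  km 3 (Denby, w=110) → cum 110
  km 4 (Elwood, w=40) → cum 150
  km 5 (Fenton, w=200) → cum 350  ≥ 307.5 → median here
  km 24 (Brookfield, w=175) → cum 525
  km 25 (Calder, w=20) → cum 545
  km 34 (Ashton, w=70) → cum 615
Optimal location: km 5.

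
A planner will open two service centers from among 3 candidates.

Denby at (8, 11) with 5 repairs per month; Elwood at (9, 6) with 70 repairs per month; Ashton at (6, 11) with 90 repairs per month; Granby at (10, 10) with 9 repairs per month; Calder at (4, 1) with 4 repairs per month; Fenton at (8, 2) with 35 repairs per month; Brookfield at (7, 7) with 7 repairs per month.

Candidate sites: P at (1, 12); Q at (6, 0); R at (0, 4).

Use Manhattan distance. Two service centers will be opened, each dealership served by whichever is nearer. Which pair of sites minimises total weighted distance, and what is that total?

Evaluate every pair (each demand assigned to the nearer of the two):
  {P, Q}: total = 1517
  {P, R}: total = 1897
  {Q, R}: total = 2019
Best pair: {P, Q} with total 1517.

{P, Q}, total 1517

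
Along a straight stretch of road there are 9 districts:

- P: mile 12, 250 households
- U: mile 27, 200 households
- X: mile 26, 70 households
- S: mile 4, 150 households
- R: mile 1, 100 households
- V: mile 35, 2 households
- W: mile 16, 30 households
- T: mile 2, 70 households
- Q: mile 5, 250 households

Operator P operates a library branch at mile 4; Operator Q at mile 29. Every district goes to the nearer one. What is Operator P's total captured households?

The indifferent point is the midpoint (4+29)/2 = 16.5; districts left of it (closer to Operator P at 4) go to Operator P, those right go to Operator Q.
  R at 1 (w=100) → Operator P
  T at 2 (w=70) → Operator P
  S at 4 (w=150) → Operator P
  Q at 5 (w=250) → Operator P
  P at 12 (w=250) → Operator P
  W at 16 (w=30) → Operator P
  X at 26 (w=70) → Operator Q
  U at 27 (w=200) → Operator Q
  V at 35 (w=2) → Operator Q
Operator P captures 850; Operator Q captures 272.

850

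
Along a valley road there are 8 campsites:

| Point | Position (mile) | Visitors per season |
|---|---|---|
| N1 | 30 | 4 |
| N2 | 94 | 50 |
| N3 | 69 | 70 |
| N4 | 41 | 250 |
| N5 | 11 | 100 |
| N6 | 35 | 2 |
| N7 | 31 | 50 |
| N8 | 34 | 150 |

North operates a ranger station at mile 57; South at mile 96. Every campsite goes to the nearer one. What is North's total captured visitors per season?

The indifferent point is the midpoint (57+96)/2 = 76.5; campsites left of it (closer to North at 57) go to North, those right go to South.
  N5 at 11 (w=100) → North
  N1 at 30 (w=4) → North
  N7 at 31 (w=50) → North
  N8 at 34 (w=150) → North
  N6 at 35 (w=2) → North
  N4 at 41 (w=250) → North
  N3 at 69 (w=70) → North
  N2 at 94 (w=50) → South
North captures 626; South captures 50.

626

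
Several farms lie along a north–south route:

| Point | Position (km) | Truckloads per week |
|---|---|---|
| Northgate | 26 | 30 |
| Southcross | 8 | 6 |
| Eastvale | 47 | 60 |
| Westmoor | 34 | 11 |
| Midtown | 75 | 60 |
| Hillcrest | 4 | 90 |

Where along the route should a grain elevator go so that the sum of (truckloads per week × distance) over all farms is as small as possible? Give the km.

x = 34

For a sum of weighted absolute distances on a line, the optimum is the weighted median (not the mean). Total weight W = 257; half-weight = 128.5.
Sort by position and accumulate weight:
  km 4 (Hillcrest, w=90) → cum 90
  km 8 (Southcross, w=6) → cum 96
  km 26 (Northgate, w=30) → cum 126
  km 34 (Westmoor, w=11) → cum 137  ≥ 128.5 → median here
  km 47 (Eastvale, w=60) → cum 197
  km 75 (Midtown, w=60) → cum 257
Optimal location: km 34.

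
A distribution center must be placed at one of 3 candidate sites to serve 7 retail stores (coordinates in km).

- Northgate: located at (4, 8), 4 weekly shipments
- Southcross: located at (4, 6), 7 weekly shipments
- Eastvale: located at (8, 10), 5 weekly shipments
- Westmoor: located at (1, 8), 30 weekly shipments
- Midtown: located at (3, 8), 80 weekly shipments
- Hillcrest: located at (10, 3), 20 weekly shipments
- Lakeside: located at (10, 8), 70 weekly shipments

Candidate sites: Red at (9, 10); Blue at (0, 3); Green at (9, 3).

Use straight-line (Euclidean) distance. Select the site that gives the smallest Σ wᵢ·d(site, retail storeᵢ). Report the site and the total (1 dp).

Total weighted distance at each candidate:
  Red (9, 10): total = 1122.7
  Blue (0, 3): total = 1715.8
  Green (9, 3): total = 1389.2
Minimum is at Red with total 1122.7 km.

Red, total 1122.7 km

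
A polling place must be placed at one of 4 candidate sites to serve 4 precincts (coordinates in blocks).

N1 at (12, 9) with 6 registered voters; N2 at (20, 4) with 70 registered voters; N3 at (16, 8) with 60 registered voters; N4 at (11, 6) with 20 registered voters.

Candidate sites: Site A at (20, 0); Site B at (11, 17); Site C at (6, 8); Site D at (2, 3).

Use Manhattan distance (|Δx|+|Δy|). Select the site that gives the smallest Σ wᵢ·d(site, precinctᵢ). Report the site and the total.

Site A, total 1402 blocks

Total weighted distance at each candidate:
  Site A (20, 0): total = 1402
  Site B (11, 17): total = 2654
  Site C (6, 8): total = 2042
  Site D (2, 3): total = 2806
Minimum is at Site A with total 1402 blocks.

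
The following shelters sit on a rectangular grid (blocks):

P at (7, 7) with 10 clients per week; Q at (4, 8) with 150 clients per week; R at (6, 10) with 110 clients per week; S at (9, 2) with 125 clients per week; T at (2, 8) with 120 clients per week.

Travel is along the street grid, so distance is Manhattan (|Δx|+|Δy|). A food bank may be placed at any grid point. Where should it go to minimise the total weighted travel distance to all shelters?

(4, 8)

Manhattan distance separates: Σwᵢ(|x−xᵢ|+|y−yᵢ|) = Σwᵢ|x−xᵢ| + Σwᵢ|y−yᵢ|, so x and y are optimised independently as 1-D weighted medians.
Total weight W = 515; half = 257.5.
x-coordinate, sorted with cumulative weight:
  x=2 (T, w=120) cum 120
  x=4 (Q, w=150) cum 270  ← median
  x=6 (R, w=110) cum 380
  x=7 (P, w=10) cum 390
  x=9 (S, w=125) cum 515
⇒ x* = 4
y-coordinate, sorted with cumulative weight:
  y=2 (S, w=125) cum 125
  y=7 (P, w=10) cum 135
  y=8 (Q, w=150) cum 285  ← median
  y=8 (T, w=120) cum 405
  y=10 (R, w=110) cum 515
⇒ y* = 8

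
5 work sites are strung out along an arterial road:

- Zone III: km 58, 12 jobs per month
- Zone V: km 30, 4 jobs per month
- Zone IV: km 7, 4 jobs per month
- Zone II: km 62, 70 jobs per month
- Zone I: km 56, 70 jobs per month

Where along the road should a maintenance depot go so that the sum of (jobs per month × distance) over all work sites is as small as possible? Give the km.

x = 58

For a sum of weighted absolute distances on a line, the optimum is the weighted median (not the mean). Total weight W = 160; half-weight = 80.
Sort by position and accumulate weight:
  km 7 (Zone IV, w=4) → cum 4
  km 30 (Zone V, w=4) → cum 8
  km 56 (Zone I, w=70) → cum 78
  km 58 (Zone III, w=12) → cum 90  ≥ 80 → median here
  km 62 (Zone II, w=70) → cum 160
Optimal location: km 58.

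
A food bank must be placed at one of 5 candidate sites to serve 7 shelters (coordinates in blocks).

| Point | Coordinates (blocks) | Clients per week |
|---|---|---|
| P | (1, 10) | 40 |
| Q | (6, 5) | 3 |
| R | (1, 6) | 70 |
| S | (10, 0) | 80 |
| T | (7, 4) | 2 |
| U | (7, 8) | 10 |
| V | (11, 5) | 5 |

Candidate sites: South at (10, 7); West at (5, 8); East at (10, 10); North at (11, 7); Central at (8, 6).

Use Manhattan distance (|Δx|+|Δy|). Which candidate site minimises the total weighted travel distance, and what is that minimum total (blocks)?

Total weighted distance at each candidate:
  South (10, 7): total = 1825
  West (5, 8): total = 1789
  East (10, 10): total = 2195
  North (11, 7): total = 2025
  Central (8, 6): total = 1635
Minimum is at Central with total 1635 blocks.

Central, total 1635 blocks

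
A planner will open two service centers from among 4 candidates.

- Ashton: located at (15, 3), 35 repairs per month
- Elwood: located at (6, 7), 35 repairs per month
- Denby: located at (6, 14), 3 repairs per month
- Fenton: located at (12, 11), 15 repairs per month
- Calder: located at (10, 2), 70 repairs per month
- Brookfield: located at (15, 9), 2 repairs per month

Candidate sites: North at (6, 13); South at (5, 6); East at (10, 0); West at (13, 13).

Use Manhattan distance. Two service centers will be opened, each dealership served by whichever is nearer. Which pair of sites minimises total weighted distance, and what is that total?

{South, East}, total 723

Evaluate every pair (each demand assigned to the nearer of the two):
  {South, East}: total = 723
  {North, East}: total = 779
  {East, West}: total = 886
  {South, West}: total = 1201
  {North, South}: total = 1304
  {North, West}: total = 1670
Best pair: {South, East} with total 723.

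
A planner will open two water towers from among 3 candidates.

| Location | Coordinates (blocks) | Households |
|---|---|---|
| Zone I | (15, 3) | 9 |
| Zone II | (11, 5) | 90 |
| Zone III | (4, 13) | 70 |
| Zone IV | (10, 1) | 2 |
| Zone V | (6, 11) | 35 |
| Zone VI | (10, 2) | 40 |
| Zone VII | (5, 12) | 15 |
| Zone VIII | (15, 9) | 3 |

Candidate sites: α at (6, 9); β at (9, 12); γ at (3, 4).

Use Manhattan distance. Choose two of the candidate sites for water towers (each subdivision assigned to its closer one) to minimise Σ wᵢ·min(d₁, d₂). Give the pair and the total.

{α, γ}, total 1884

Evaluate every pair (each demand assigned to the nearer of the two):
  {α, γ}: total = 1884
  {β, γ}: total = 1954
  {α, β}: total = 1986
Best pair: {α, γ} with total 1884.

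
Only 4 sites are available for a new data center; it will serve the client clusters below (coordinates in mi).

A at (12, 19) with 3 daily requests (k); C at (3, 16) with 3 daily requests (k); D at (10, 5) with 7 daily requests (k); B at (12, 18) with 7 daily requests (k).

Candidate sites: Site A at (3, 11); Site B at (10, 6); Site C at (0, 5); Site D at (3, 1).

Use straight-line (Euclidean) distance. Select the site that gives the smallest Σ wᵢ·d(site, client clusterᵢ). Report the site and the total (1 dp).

Site B, total 168.2 mi

Total weighted distance at each candidate:
  Site A (3, 11): total = 195.5
  Site B (10, 6): total = 168.2
  Site C (0, 5): total = 283.4
  Site D (3, 1): total = 296.5
Minimum is at Site B with total 168.2 mi.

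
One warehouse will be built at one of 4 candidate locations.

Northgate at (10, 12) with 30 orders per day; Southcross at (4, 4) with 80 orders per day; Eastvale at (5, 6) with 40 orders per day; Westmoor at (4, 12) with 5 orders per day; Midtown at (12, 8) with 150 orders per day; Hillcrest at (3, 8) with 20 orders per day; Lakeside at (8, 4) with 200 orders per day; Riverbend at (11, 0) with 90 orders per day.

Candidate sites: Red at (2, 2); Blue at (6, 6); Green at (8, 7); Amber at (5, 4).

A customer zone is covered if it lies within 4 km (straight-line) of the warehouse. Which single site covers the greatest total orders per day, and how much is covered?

Coverage radius r = 4 km; a point is covered iff (Δx)²+(Δy)² ≤ 4² = 16.
  Red (2, 2): covers {Southcross} → 80
  Blue (6, 6): covers {Southcross, Eastvale, Hillcrest, Lakeside} → 340
  Green (8, 7): covers {Eastvale, Lakeside} → 240
  Amber (5, 4): covers {Southcross, Eastvale, Lakeside} → 320
Maximum coverage at Blue: 340 orders per day.

Blue, covering 340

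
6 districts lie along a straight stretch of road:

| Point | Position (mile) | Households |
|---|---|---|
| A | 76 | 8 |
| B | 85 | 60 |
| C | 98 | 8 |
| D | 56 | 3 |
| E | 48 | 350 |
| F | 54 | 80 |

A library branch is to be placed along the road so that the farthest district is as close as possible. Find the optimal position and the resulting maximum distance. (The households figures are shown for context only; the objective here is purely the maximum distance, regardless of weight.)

The 1-center on a line is the midpoint of the two extreme points: leftmost at 48, rightmost at 98.
Optimal location = (48 + 98)/2 = 73; maximum distance = (98 − 48)/2 = 25.

location 73, max distance 25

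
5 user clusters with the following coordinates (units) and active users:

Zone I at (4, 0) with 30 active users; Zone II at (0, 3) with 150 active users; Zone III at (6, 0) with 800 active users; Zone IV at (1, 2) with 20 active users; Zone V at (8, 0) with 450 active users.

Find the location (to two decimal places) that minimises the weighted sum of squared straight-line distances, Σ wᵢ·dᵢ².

The minimiser of Σwᵢ‖p−pᵢ‖² is the weighted centroid p* = (Σwᵢpᵢ)/(Σwᵢ).
Σwᵢ = 1450.
Σwᵢxᵢ = 30·4 + 150·0 + 800·6 + 20·1 + 450·8 = 8540.
Σwᵢyᵢ = 30·0 + 150·3 + 800·0 + 20·2 + 450·0 = 490.
x* = 8540/1450 = 5.89, y* = 490/1450 = 0.34.

(5.89, 0.34)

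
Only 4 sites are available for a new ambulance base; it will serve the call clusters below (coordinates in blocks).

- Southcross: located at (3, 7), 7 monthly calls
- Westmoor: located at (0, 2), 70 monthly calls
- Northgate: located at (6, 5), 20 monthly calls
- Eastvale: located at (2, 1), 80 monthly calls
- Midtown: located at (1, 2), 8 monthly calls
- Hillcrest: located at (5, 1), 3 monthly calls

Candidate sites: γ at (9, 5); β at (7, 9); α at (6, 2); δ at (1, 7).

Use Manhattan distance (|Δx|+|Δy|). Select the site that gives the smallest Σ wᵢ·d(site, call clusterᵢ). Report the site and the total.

Total weighted distance at each candidate:
  γ (9, 5): total = 1948
  β (7, 9): total = 2296
  α (6, 2): total = 982
  δ (1, 7): total = 1204
Minimum is at α with total 982 blocks.

α, total 982 blocks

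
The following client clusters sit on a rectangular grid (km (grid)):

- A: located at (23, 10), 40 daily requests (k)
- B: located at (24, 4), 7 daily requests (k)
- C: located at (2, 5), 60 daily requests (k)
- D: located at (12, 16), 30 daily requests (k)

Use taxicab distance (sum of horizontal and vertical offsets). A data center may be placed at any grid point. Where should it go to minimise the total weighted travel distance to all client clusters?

Manhattan distance separates: Σwᵢ(|x−xᵢ|+|y−yᵢ|) = Σwᵢ|x−xᵢ| + Σwᵢ|y−yᵢ|, so x and y are optimised independently as 1-D weighted medians.
Total weight W = 137; half = 68.5.
x-coordinate, sorted with cumulative weight:
  x=2 (C, w=60) cum 60
  x=12 (D, w=30) cum 90  ← median
  x=23 (A, w=40) cum 130
  x=24 (B, w=7) cum 137
⇒ x* = 12
y-coordinate, sorted with cumulative weight:
  y=4 (B, w=7) cum 7
  y=5 (C, w=60) cum 67
  y=10 (A, w=40) cum 107  ← median
  y=16 (D, w=30) cum 137
⇒ y* = 10

(12, 10)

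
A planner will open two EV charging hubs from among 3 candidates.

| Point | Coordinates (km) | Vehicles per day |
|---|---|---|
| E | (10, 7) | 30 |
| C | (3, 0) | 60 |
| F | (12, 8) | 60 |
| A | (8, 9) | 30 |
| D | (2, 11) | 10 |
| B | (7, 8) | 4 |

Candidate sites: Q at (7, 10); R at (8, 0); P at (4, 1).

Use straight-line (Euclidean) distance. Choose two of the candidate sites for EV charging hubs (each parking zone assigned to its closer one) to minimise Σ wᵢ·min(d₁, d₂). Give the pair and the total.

Evaluate every pair (each demand assigned to the nearer of the two):
  {Q, P}: total = 636.7
  {Q, R}: total = 851.8
  {R, P}: total = 1240.7
Best pair: {Q, P} with total 636.7.

{Q, P}, total 636.7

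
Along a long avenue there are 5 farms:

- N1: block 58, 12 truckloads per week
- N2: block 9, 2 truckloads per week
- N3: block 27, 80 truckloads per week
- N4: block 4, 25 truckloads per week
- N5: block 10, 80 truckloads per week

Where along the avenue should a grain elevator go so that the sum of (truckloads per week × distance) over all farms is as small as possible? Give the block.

For a sum of weighted absolute distances on a line, the optimum is the weighted median (not the mean). Total weight W = 199; half-weight = 99.5.
Sort by position and accumulate weight:
  block 4 (N4, w=25) → cum 25
  block 9 (N2, w=2) → cum 27
  block 10 (N5, w=80) → cum 107  ≥ 99.5 → median here
  block 27 (N3, w=80) → cum 187
  block 58 (N1, w=12) → cum 199
Optimal location: block 10.

x = 10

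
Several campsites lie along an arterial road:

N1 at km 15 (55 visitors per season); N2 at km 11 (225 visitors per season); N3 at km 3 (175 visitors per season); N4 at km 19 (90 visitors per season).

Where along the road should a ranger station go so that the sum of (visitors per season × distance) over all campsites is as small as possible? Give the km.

x = 11

For a sum of weighted absolute distances on a line, the optimum is the weighted median (not the mean). Total weight W = 545; half-weight = 272.5.
Sort by position and accumulate weight:
  km 3 (N3, w=175) → cum 175
  km 11 (N2, w=225) → cum 400  ≥ 272.5 → median here
  km 15 (N1, w=55) → cum 455
  km 19 (N4, w=90) → cum 545
Optimal location: km 11.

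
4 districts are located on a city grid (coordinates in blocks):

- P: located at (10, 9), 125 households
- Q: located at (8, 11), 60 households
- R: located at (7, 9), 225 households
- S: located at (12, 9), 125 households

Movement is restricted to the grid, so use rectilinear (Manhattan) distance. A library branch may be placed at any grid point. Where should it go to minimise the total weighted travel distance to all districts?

Manhattan distance separates: Σwᵢ(|x−xᵢ|+|y−yᵢ|) = Σwᵢ|x−xᵢ| + Σwᵢ|y−yᵢ|, so x and y are optimised independently as 1-D weighted medians.
Total weight W = 535; half = 267.5.
x-coordinate, sorted with cumulative weight:
  x=7 (R, w=225) cum 225
  x=8 (Q, w=60) cum 285  ← median
  x=10 (P, w=125) cum 410
  x=12 (S, w=125) cum 535
⇒ x* = 8
y-coordinate, sorted with cumulative weight:
  y=9 (P, w=125) cum 125
  y=9 (R, w=225) cum 350  ← median
  y=9 (S, w=125) cum 475
  y=11 (Q, w=60) cum 535
⇒ y* = 9

(8, 9)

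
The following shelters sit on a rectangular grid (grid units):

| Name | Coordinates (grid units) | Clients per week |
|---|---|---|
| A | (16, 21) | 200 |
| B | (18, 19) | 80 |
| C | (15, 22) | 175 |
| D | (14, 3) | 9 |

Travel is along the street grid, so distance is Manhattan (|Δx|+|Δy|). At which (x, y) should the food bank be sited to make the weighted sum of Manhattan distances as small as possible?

(16, 21)

Manhattan distance separates: Σwᵢ(|x−xᵢ|+|y−yᵢ|) = Σwᵢ|x−xᵢ| + Σwᵢ|y−yᵢ|, so x and y are optimised independently as 1-D weighted medians.
Total weight W = 464; half = 232.
x-coordinate, sorted with cumulative weight:
  x=14 (D, w=9) cum 9
  x=15 (C, w=175) cum 184
  x=16 (A, w=200) cum 384  ← median
  x=18 (B, w=80) cum 464
⇒ x* = 16
y-coordinate, sorted with cumulative weight:
  y=3 (D, w=9) cum 9
  y=19 (B, w=80) cum 89
  y=21 (A, w=200) cum 289  ← median
  y=22 (C, w=175) cum 464
⇒ y* = 21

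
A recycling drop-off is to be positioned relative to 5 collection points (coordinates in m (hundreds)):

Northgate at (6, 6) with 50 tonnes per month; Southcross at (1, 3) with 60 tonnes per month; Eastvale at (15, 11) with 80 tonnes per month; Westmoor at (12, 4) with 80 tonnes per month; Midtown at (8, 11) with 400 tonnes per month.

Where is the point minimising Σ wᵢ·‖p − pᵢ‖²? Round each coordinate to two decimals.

(8.54, 9.07)

The minimiser of Σwᵢ‖p−pᵢ‖² is the weighted centroid p* = (Σwᵢpᵢ)/(Σwᵢ).
Σwᵢ = 670.
Σwᵢxᵢ = 50·6 + 60·1 + 80·15 + 80·12 + 400·8 = 5720.
Σwᵢyᵢ = 50·6 + 60·3 + 80·11 + 80·4 + 400·11 = 6080.
x* = 5720/670 = 8.54, y* = 6080/670 = 9.07.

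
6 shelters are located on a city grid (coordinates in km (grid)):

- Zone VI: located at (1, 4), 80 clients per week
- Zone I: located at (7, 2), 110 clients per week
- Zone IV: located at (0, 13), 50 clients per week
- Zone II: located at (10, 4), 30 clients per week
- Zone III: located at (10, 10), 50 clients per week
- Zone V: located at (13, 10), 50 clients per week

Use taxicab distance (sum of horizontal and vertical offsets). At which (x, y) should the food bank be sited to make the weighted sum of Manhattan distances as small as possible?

(7, 4)

Manhattan distance separates: Σwᵢ(|x−xᵢ|+|y−yᵢ|) = Σwᵢ|x−xᵢ| + Σwᵢ|y−yᵢ|, so x and y are optimised independently as 1-D weighted medians.
Total weight W = 370; half = 185.
x-coordinate, sorted with cumulative weight:
  x=0 (Zone IV, w=50) cum 50
  x=1 (Zone VI, w=80) cum 130
  x=7 (Zone I, w=110) cum 240  ← median
  x=10 (Zone II, w=30) cum 270
  x=10 (Zone III, w=50) cum 320
  x=13 (Zone V, w=50) cum 370
⇒ x* = 7
y-coordinate, sorted with cumulative weight:
  y=2 (Zone I, w=110) cum 110
  y=4 (Zone VI, w=80) cum 190  ← median
  y=4 (Zone II, w=30) cum 220
  y=10 (Zone III, w=50) cum 270
  y=10 (Zone V, w=50) cum 320
  y=13 (Zone IV, w=50) cum 370
⇒ y* = 4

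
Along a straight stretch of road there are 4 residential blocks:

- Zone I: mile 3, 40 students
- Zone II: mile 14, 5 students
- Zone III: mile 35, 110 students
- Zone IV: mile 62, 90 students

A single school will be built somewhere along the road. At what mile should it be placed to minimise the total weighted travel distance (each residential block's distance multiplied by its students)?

For a sum of weighted absolute distances on a line, the optimum is the weighted median (not the mean). Total weight W = 245; half-weight = 122.5.
Sort by position and accumulate weight:
  mile 3 (Zone I, w=40) → cum 40
  mile 14 (Zone II, w=5) → cum 45
  mile 35 (Zone III, w=110) → cum 155  ≥ 122.5 → median here
  mile 62 (Zone IV, w=90) → cum 245
Optimal location: mile 35.

x = 35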